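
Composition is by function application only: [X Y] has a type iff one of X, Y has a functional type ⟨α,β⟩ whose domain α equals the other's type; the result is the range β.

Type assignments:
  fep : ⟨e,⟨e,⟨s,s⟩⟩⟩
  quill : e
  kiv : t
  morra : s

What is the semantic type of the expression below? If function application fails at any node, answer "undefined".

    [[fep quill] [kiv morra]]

undefined

[fep quill]: functor fep : ⟨e,⟨e,⟨s,s⟩⟩⟩, argument quill : e; result ⟨e,⟨s,s⟩⟩.
[kiv morra]: t with s — neither is a function whose domain matches the other; composition fails here.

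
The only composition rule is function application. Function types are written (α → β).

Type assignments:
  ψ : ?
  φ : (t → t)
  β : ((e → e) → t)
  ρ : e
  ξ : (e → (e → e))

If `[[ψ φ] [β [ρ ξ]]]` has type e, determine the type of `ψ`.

[[ψ φ] [β [ρ ξ]]] must have type e. The sister [β [ρ ξ]] has type t; that is not a function onto e, so [ψ φ] must be the functor, of type (t → e).
[ψ φ] must have type (t → e). The sister φ has type (t → t); that is not a function onto (t → e), so ψ must be the functor, of type ((t → t) → (t → e)).

((t → t) → (t → e))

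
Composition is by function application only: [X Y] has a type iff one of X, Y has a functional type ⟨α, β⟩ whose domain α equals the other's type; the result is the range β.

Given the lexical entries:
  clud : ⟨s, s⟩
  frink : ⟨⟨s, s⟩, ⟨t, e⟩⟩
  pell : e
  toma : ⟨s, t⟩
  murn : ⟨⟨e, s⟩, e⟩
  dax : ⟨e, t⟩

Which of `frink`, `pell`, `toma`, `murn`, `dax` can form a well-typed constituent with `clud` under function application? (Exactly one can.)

frink

frink — combines: frink : ⟨⟨s, s⟩, ⟨t, e⟩⟩ takes clud : ⟨s, s⟩ as argument, giving ⟨t, e⟩.
pell : e — clud needs s; pell needs nothing (atomic); neither fits.
toma : ⟨s, t⟩ — clud needs s; toma needs s; neither fits.
murn : ⟨⟨e, s⟩, e⟩ — clud needs s; murn needs ⟨e, s⟩; neither fits.
dax : ⟨e, t⟩ — clud needs s; dax needs e; neither fits.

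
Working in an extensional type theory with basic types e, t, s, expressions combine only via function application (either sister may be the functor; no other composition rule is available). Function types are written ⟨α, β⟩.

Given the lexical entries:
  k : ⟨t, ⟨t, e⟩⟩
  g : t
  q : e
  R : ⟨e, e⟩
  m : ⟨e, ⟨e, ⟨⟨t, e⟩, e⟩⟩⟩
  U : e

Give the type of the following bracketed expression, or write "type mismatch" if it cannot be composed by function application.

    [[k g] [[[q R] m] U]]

[k g]: ⟨t, ⟨t, e⟩⟩ applied to t yields ⟨t, e⟩.
[q R]: ⟨e, e⟩ applied to e yields e.
[[q R] m]: ⟨e, ⟨e, ⟨⟨t, e⟩, e⟩⟩⟩ applied to e yields ⟨e, ⟨⟨t, e⟩, e⟩⟩.
[[[q R] m] U]: ⟨e, ⟨⟨t, e⟩, e⟩⟩ applied to e yields ⟨⟨t, e⟩, e⟩.
[[k g] [[[q R] m] U]]: ⟨⟨t, e⟩, e⟩ applied to ⟨t, e⟩ yields e.

e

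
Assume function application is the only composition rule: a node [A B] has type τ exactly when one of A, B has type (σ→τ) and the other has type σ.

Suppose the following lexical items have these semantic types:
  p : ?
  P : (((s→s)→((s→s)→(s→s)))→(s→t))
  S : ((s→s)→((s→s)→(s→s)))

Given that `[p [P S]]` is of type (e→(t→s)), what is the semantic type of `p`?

((s→t)→(e→(t→s)))

For [p [P S]] to have type (e→(t→s)) with [P S] of type (s→t), p must be the function: p : ((s→t)→(e→(t→s))).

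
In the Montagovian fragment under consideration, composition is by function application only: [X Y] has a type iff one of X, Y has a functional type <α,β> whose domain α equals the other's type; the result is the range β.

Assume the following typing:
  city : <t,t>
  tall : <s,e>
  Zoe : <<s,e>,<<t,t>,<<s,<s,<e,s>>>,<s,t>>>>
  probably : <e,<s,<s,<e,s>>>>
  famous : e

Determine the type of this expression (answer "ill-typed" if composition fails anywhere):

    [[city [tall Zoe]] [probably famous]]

[tall Zoe] — Zoe of type <<s,e>,<<t,t>,<<s,<s,<e,s>>>,<s,t>>>> combines with tall of type <s,e>: type <<t,t>,<<s,<s,<e,s>>>,<s,t>>>.
[city [tall Zoe]] — [tall Zoe] of type <<t,t>,<<s,<s,<e,s>>>,<s,t>>> combines with city of type <t,t>: type <<s,<s,<e,s>>>,<s,t>>.
[probably famous] — probably of type <e,<s,<s,<e,s>>>> combines with famous of type e: type <s,<s,<e,s>>>.
[[city [tall Zoe]] [probably famous]] — [city [tall Zoe]] of type <<s,<s,<e,s>>>,<s,t>> combines with [probably famous] of type <s,<s,<e,s>>>: type <s,t>.

<s,t>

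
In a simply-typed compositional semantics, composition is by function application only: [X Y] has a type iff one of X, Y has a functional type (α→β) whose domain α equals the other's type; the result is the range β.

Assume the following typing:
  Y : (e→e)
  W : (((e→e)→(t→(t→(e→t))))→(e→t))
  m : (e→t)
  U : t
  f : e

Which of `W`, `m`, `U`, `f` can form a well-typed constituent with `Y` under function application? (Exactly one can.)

W : (((e→e)→(t→(t→(e→t))))→(e→t)) — Y needs e; W needs ((e→e)→(t→(t→(e→t)))); neither fits.
m : (e→t) — Y needs e; m needs e; neither fits.
U : t — Y needs e; U needs nothing (atomic); neither fits.
f — combines: Y : (e→e) takes f : e as argument, giving e.

f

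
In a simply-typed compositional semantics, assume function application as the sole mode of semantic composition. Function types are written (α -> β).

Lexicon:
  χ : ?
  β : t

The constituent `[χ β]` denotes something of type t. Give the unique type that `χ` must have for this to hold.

[χ β] must have type t. The sister β has type t; that is not a function onto t, so χ must be the functor, of type (t -> t).

(t -> t)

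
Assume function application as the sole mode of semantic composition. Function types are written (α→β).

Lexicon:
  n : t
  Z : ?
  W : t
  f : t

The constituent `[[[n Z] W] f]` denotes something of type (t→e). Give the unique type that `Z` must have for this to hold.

(t→(t→(t→(t→e))))

[[[n Z] W] f] is required to be (t→e). f : t cannot yield (t→e) as functor, so [[n Z] W] : (t→(t→e)).
[[n Z] W] is required to be (t→(t→e)). W : t cannot yield (t→(t→e)) as functor, so [n Z] : (t→(t→(t→e))).
[n Z] is required to be (t→(t→(t→e))). n : t cannot yield (t→(t→(t→e))) as functor, so Z : (t→(t→(t→(t→e)))).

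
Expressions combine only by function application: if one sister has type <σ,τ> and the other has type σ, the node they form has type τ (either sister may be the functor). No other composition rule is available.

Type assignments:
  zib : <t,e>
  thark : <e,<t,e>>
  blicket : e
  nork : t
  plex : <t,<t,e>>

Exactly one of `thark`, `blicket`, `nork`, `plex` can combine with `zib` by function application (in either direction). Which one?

thark : <e,<t,e>> — does not combine with zib.
blicket : e — does not combine with zib.
nork — combines: zib : <t,e> takes nork : t as argument, giving e.
plex : <t,<t,e>> — does not combine with zib.

nork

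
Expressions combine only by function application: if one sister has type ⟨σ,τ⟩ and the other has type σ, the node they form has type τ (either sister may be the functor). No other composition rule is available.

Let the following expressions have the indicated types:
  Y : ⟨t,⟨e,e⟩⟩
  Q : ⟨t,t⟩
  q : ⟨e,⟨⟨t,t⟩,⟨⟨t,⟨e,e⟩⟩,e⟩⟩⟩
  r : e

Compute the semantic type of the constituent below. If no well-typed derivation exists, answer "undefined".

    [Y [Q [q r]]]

[q r]: ⟨e,⟨⟨t,t⟩,⟨⟨t,⟨e,e⟩⟩,e⟩⟩⟩ applied to e yields ⟨⟨t,t⟩,⟨⟨t,⟨e,e⟩⟩,e⟩⟩.
[Q [q r]]: ⟨⟨t,t⟩,⟨⟨t,⟨e,e⟩⟩,e⟩⟩ applied to ⟨t,t⟩ yields ⟨⟨t,⟨e,e⟩⟩,e⟩.
[Y [Q [q r]]]: ⟨⟨t,⟨e,e⟩⟩,e⟩ applied to ⟨t,⟨e,e⟩⟩ yields e.

e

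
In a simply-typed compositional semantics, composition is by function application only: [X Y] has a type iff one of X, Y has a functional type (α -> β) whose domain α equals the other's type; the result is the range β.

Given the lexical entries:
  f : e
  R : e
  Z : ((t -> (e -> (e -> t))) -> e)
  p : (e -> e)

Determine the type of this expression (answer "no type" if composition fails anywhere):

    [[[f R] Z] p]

no type

At [f R]: neither e nor e can take the other as argument; the node is ill-typed.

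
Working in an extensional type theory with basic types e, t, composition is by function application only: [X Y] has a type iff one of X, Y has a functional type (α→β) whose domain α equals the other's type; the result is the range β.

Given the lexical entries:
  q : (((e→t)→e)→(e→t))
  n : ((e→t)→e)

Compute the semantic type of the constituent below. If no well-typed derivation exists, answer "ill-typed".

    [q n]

(e→t)

[q n]: functor q : (((e→t)→e)→(e→t)), argument n : ((e→t)→e); result (e→t).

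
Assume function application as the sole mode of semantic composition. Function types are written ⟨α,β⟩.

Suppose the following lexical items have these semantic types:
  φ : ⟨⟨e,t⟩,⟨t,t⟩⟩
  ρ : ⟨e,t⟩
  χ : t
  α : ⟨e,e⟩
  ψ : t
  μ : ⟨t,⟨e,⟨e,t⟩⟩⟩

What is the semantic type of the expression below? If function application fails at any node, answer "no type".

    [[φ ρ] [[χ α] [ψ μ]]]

no type

[φ ρ]: functor φ : ⟨⟨e,t⟩,⟨t,t⟩⟩, argument ρ : ⟨e,t⟩; result ⟨t,t⟩.
At [χ α]: neither t nor ⟨e,e⟩ can take the other as argument; the node is ill-typed.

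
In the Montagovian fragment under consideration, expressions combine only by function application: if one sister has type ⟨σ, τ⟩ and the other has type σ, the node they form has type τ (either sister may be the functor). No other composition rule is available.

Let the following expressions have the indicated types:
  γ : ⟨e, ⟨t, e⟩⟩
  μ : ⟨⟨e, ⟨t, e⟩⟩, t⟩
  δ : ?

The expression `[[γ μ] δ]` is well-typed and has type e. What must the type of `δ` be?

For [[γ μ] δ] to have type e with [γ μ] of type t, δ must be the function: δ : ⟨t, e⟩.

⟨t, e⟩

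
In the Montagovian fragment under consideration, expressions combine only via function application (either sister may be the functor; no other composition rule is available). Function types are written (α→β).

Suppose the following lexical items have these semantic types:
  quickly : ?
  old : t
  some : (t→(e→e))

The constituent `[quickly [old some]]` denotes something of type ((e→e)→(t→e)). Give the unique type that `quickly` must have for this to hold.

((e→e)→((e→e)→(t→e)))

[quickly [old some]] is required to be ((e→e)→(t→e)). [old some] : (e→e) cannot yield ((e→e)→(t→e)) as functor, so quickly : ((e→e)→((e→e)→(t→e))).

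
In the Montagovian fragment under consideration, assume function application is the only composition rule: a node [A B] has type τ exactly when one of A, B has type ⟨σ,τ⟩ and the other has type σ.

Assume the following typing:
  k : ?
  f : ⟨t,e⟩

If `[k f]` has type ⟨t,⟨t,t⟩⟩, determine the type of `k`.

For [k f] to have type ⟨t,⟨t,t⟩⟩ with f of type ⟨t,e⟩, k must be the function: k : ⟨⟨t,e⟩,⟨t,⟨t,t⟩⟩⟩.

⟨⟨t,e⟩,⟨t,⟨t,t⟩⟩⟩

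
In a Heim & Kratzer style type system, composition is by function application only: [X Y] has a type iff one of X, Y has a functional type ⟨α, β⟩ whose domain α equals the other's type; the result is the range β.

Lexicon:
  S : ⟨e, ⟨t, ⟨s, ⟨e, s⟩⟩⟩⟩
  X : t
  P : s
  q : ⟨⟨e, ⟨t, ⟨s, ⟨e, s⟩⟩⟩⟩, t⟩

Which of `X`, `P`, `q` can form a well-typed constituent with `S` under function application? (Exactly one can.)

X : t — neither side's domain matches the other.
P : s — neither side's domain matches the other.
q — combines: q : ⟨⟨e, ⟨t, ⟨s, ⟨e, s⟩⟩⟩⟩, t⟩ takes S : ⟨e, ⟨t, ⟨s, ⟨e, s⟩⟩⟩⟩ as argument, giving t.

q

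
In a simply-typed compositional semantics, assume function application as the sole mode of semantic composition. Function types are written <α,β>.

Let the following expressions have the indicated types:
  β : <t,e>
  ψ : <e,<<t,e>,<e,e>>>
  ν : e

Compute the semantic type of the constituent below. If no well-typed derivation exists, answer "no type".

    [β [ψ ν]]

<e,e>

At [ψ ν], ψ : <e,<<t,e>,<e,e>>> takes ν : e, giving <<t,e>,<e,e>>.
At [β [ψ ν]], [ψ ν] : <<t,e>,<e,e>> takes β : <t,e>, giving <e,e>.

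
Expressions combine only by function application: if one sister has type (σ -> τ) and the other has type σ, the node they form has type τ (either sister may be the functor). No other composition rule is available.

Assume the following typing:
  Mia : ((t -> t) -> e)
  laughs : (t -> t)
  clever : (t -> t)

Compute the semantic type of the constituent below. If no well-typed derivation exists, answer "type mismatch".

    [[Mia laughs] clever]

[Mia laughs]: functor Mia : ((t -> t) -> e), argument laughs : (t -> t); result e.
[[Mia laughs] clever]: e and (t -> t) cannot combine by function application — type clash.

type mismatch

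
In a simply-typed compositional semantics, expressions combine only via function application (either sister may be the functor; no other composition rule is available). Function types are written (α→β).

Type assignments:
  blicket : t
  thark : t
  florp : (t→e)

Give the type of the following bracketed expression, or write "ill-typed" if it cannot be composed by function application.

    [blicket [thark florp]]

ill-typed

At [thark florp], florp : (t→e) takes thark : t, giving e.
[blicket [thark florp]]: t with e — neither is a function whose domain matches the other; composition fails here.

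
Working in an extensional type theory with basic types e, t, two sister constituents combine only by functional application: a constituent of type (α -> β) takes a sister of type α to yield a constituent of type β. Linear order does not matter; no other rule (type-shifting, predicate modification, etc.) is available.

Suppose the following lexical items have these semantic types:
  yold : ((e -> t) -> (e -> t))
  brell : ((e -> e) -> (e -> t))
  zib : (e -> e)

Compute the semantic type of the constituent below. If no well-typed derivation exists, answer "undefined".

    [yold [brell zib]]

(e -> t)

At [brell zib], brell : ((e -> e) -> (e -> t)) takes zib : (e -> e), giving (e -> t).
At [yold [brell zib]], yold : ((e -> t) -> (e -> t)) takes [brell zib] : (e -> t), giving (e -> t).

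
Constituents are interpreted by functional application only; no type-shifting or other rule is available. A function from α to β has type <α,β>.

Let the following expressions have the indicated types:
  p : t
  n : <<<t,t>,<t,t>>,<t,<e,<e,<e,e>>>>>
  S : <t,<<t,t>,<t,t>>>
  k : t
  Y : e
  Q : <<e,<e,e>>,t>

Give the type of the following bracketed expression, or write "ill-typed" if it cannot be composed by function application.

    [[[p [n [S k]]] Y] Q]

t

[S k]: S is <t,<<t,t>,<t,t>>>, k is t; result <<t,t>,<t,t>>.
[n [S k]]: n is <<<t,t>,<t,t>>,<t,<e,<e,<e,e>>>>>, [S k] is <<t,t>,<t,t>>; result <t,<e,<e,<e,e>>>>.
[p [n [S k]]]: [n [S k]] is <t,<e,<e,<e,e>>>>, p is t; result <e,<e,<e,e>>>.
[[p [n [S k]]] Y]: [p [n [S k]]] is <e,<e,<e,e>>>, Y is e; result <e,<e,e>>.
[[[p [n [S k]]] Y] Q]: Q is <<e,<e,e>>,t>, [[p [n [S k]]] Y] is <e,<e,e>>; result t.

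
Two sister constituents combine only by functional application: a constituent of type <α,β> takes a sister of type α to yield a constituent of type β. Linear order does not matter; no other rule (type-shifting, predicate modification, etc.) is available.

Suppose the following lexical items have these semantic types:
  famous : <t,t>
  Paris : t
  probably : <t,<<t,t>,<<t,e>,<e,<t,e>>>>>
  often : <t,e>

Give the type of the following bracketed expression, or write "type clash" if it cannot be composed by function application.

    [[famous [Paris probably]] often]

[Paris probably]: functor probably : <t,<<t,t>,<<t,e>,<e,<t,e>>>>>, argument Paris : t; result <<t,t>,<<t,e>,<e,<t,e>>>>.
[famous [Paris probably]]: functor [Paris probably] : <<t,t>,<<t,e>,<e,<t,e>>>>, argument famous : <t,t>; result <<t,e>,<e,<t,e>>>.
[[famous [Paris probably]] often]: functor [famous [Paris probably]] : <<t,e>,<e,<t,e>>>, argument often : <t,e>; result <e,<t,e>>.

<e,<t,e>>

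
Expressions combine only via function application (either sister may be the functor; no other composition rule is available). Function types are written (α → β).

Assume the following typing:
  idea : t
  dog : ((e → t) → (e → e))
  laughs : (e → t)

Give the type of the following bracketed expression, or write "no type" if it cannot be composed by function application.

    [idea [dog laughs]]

[dog laughs] — dog of type ((e → t) → (e → e)) combines with laughs of type (e → t): type (e → e).
At [idea [dog laughs]]: neither t nor (e → e) can take the other as argument; the node is ill-typed.

no type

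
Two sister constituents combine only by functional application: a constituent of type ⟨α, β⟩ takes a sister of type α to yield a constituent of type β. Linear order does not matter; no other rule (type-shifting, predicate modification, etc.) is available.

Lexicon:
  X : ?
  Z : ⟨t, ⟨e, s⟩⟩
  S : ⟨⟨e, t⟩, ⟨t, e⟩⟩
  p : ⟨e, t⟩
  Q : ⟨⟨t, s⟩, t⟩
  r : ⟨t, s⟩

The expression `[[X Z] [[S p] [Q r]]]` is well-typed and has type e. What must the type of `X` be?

⟨⟨t, ⟨e, s⟩⟩, ⟨e, e⟩⟩

[[X Z] [[S p] [Q r]]] is required to be e. [[S p] [Q r]] : e cannot yield e as functor, so [X Z] : ⟨e, e⟩.
[X Z] is required to be ⟨e, e⟩. Z : ⟨t, ⟨e, s⟩⟩ cannot yield ⟨e, e⟩ as functor, so X : ⟨⟨t, ⟨e, s⟩⟩, ⟨e, e⟩⟩.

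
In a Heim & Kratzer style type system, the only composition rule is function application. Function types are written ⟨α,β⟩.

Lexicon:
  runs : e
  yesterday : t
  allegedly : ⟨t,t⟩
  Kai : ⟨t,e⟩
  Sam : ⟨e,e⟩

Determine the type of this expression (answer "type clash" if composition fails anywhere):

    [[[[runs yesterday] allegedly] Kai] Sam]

[runs yesterday]: e with t — neither is a function whose domain matches the other; composition fails here.

type clash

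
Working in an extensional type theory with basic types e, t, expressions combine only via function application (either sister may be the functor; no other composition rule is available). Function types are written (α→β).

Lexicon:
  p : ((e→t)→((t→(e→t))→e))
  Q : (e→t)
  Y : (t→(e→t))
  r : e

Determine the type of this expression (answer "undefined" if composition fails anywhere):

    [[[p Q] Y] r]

At [p Q], p : ((e→t)→((t→(e→t))→e)) takes Q : (e→t), giving ((t→(e→t))→e).
At [[p Q] Y], [p Q] : ((t→(e→t))→e) takes Y : (t→(e→t)), giving e.
[[[p Q] Y] r]: e and e cannot combine by function application — type clash.

undefined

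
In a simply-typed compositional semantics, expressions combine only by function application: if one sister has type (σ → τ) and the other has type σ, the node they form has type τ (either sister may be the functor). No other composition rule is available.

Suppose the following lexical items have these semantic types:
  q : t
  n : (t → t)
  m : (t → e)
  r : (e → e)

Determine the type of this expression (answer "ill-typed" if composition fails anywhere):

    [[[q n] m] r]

e

[q n]: functor n : (t → t), argument q : t; result t.
[[q n] m]: functor m : (t → e), argument [q n] : t; result e.
[[[q n] m] r]: functor r : (e → e), argument [[q n] m] : e; result e.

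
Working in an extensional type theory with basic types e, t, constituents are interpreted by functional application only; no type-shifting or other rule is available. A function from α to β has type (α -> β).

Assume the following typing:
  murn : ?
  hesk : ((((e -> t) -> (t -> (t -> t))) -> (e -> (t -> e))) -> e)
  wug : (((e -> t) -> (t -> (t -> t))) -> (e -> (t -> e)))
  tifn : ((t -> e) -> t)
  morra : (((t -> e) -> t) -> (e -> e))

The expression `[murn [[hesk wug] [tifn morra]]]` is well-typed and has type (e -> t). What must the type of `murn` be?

(e -> (e -> t))

At [murn [[hesk wug] [tifn morra]]] (required: (e -> t)): [[hesk wug] [tifn morra]] is e, which is not a function with range (e -> t); hence murn is the functor — type (e -> (e -> t)).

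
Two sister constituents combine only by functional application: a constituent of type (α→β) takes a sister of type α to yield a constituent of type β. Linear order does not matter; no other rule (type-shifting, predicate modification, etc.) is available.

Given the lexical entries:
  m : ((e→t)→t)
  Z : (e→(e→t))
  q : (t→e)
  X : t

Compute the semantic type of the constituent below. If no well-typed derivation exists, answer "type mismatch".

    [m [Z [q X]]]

t

[q X]: functor q : (t→e), argument X : t; result e.
[Z [q X]]: functor Z : (e→(e→t)), argument [q X] : e; result (e→t).
[m [Z [q X]]]: functor m : ((e→t)→t), argument [Z [q X]] : (e→t); result t.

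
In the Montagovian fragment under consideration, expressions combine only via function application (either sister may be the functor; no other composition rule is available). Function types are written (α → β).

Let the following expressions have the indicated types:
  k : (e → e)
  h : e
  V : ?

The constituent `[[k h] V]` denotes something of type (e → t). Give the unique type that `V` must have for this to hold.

[[k h] V] is required to be (e → t). [k h] : e cannot yield (e → t) as functor, so V : (e → (e → t)).

(e → (e → t))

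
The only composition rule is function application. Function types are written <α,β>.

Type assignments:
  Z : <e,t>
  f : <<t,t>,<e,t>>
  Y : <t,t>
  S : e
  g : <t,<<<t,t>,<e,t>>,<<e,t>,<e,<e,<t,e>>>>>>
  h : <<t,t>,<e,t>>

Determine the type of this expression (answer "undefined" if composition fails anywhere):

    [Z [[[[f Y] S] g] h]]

<e,<e,<t,e>>>

[f Y]: <<t,t>,<e,t>> applied to <t,t> yields <e,t>.
[[f Y] S]: <e,t> applied to e yields t.
[[[f Y] S] g]: <t,<<<t,t>,<e,t>>,<<e,t>,<e,<e,<t,e>>>>>> applied to t yields <<<t,t>,<e,t>>,<<e,t>,<e,<e,<t,e>>>>>.
[[[[f Y] S] g] h]: <<<t,t>,<e,t>>,<<e,t>,<e,<e,<t,e>>>>> applied to <<t,t>,<e,t>> yields <<e,t>,<e,<e,<t,e>>>>.
[Z [[[[f Y] S] g] h]]: <<e,t>,<e,<e,<t,e>>>> applied to <e,t> yields <e,<e,<t,e>>>.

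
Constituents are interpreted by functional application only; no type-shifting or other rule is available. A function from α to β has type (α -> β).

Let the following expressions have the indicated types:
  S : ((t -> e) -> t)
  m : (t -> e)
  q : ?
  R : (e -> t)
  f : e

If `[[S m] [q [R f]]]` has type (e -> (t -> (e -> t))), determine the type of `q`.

For [[S m] [q [R f]]] to have type (e -> (t -> (e -> t))) with [S m] of type t, [q [R f]] must be the function: [q [R f]] : (t -> (e -> (t -> (e -> t)))).
For [q [R f]] to have type (t -> (e -> (t -> (e -> t)))) with [R f] of type t, q must be the function: q : (t -> (t -> (e -> (t -> (e -> t))))).

(t -> (t -> (e -> (t -> (e -> t)))))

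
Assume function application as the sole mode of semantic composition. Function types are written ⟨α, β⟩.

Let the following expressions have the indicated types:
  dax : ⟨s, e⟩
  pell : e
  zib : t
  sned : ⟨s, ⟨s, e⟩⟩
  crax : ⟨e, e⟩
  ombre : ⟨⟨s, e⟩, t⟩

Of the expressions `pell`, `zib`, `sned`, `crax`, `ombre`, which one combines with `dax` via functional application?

pell : e — does not combine with dax.
zib : t — does not combine with dax.
sned : ⟨s, ⟨s, e⟩⟩ — does not combine with dax.
crax : ⟨e, e⟩ — does not combine with dax.
ombre — combines: ombre : ⟨⟨s, e⟩, t⟩ takes dax : ⟨s, e⟩ as argument, giving t.

ombre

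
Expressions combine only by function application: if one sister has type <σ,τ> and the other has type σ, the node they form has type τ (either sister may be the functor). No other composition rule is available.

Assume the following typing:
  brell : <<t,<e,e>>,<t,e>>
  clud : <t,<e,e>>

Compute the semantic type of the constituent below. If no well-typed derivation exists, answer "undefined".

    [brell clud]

<t,e>

At [brell clud], brell : <<t,<e,e>>,<t,e>> takes clud : <t,<e,e>>, giving <t,e>.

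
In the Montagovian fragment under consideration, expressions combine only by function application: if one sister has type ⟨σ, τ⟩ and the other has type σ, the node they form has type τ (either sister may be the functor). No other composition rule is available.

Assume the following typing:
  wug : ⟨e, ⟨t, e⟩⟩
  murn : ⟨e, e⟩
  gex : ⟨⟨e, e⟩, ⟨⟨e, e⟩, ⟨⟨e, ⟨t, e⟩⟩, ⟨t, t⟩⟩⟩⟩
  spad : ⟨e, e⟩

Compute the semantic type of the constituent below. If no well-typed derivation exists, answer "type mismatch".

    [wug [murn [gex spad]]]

[gex spad] — gex of type ⟨⟨e, e⟩, ⟨⟨e, e⟩, ⟨⟨e, ⟨t, e⟩⟩, ⟨t, t⟩⟩⟩⟩ combines with spad of type ⟨e, e⟩: type ⟨⟨e, e⟩, ⟨⟨e, ⟨t, e⟩⟩, ⟨t, t⟩⟩⟩.
[murn [gex spad]] — [gex spad] of type ⟨⟨e, e⟩, ⟨⟨e, ⟨t, e⟩⟩, ⟨t, t⟩⟩⟩ combines with murn of type ⟨e, e⟩: type ⟨⟨e, ⟨t, e⟩⟩, ⟨t, t⟩⟩.
[wug [murn [gex spad]]] — [murn [gex spad]] of type ⟨⟨e, ⟨t, e⟩⟩, ⟨t, t⟩⟩ combines with wug of type ⟨e, ⟨t, e⟩⟩: type ⟨t, t⟩.

⟨t, t⟩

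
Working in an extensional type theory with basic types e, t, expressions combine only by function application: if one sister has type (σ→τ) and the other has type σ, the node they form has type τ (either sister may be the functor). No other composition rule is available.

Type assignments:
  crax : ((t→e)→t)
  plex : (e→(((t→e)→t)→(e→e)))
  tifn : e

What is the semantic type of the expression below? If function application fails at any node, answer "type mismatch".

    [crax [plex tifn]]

(e→e)

[plex tifn] — plex of type (e→(((t→e)→t)→(e→e))) combines with tifn of type e: type (((t→e)→t)→(e→e)).
[crax [plex tifn]] — [plex tifn] of type (((t→e)→t)→(e→e)) combines with crax of type ((t→e)→t): type (e→e).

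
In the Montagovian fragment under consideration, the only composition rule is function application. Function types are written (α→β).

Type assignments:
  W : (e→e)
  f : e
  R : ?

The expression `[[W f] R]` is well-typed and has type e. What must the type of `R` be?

(e→e)

[[W f] R] is required to be e. [W f] : e cannot yield e as functor, so R : (e→e).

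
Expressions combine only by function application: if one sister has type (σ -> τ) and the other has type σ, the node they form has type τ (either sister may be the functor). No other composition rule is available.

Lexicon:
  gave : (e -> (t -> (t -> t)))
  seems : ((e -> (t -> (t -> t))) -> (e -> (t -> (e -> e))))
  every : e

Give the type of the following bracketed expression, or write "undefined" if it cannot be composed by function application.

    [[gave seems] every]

[gave seems] — seems of type ((e -> (t -> (t -> t))) -> (e -> (t -> (e -> e)))) combines with gave of type (e -> (t -> (t -> t))): type (e -> (t -> (e -> e))).
[[gave seems] every] — [gave seems] of type (e -> (t -> (e -> e))) combines with every of type e: type (t -> (e -> e)).

(t -> (e -> e))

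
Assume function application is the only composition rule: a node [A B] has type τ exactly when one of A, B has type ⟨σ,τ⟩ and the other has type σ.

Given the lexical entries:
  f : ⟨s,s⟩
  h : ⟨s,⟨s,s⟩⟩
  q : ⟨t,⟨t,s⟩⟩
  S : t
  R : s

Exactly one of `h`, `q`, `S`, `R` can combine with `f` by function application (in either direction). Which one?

R

h : ⟨s,⟨s,s⟩⟩ — does not combine with f.
q : ⟨t,⟨t,s⟩⟩ — does not combine with f.
S : t — does not combine with f.
R — combines: f : ⟨s,s⟩ takes R : s as argument, giving s.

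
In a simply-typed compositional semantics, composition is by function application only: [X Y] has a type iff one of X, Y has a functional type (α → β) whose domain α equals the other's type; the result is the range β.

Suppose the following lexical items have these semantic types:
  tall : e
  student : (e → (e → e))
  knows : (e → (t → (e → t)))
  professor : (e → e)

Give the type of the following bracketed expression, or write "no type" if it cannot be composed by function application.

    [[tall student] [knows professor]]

no type

[tall student] — student of type (e → (e → e)) combines with tall of type e: type (e → e).
[knows professor]: (e → (t → (e → t))) and (e → e) cannot combine by function application — type clash.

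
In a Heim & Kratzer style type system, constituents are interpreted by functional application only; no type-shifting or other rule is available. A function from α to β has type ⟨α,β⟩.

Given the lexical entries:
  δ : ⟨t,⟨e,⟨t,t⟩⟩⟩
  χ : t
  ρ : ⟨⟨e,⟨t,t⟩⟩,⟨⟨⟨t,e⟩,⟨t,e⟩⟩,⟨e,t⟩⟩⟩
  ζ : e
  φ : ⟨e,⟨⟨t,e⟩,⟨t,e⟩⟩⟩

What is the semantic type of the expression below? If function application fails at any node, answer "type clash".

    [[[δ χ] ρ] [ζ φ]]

⟨e,t⟩

[δ χ]: functor δ : ⟨t,⟨e,⟨t,t⟩⟩⟩, argument χ : t; result ⟨e,⟨t,t⟩⟩.
[[δ χ] ρ]: functor ρ : ⟨⟨e,⟨t,t⟩⟩,⟨⟨⟨t,e⟩,⟨t,e⟩⟩,⟨e,t⟩⟩⟩, argument [δ χ] : ⟨e,⟨t,t⟩⟩; result ⟨⟨⟨t,e⟩,⟨t,e⟩⟩,⟨e,t⟩⟩.
[ζ φ]: functor φ : ⟨e,⟨⟨t,e⟩,⟨t,e⟩⟩⟩, argument ζ : e; result ⟨⟨t,e⟩,⟨t,e⟩⟩.
[[[δ χ] ρ] [ζ φ]]: functor [[δ χ] ρ] : ⟨⟨⟨t,e⟩,⟨t,e⟩⟩,⟨e,t⟩⟩, argument [ζ φ] : ⟨⟨t,e⟩,⟨t,e⟩⟩; result ⟨e,t⟩.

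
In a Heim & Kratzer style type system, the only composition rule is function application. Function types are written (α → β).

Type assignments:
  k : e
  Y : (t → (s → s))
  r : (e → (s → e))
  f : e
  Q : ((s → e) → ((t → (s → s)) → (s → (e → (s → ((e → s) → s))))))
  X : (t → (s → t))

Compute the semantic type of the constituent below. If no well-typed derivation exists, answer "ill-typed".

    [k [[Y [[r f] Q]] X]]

[r f]: r is (e → (s → e)), f is e; result (s → e).
[[r f] Q]: Q is ((s → e) → ((t → (s → s)) → (s → (e → (s → ((e → s) → s)))))), [r f] is (s → e); result ((t → (s → s)) → (s → (e → (s → ((e → s) → s))))).
[Y [[r f] Q]]: [[r f] Q] is ((t → (s → s)) → (s → (e → (s → ((e → s) → s))))), Y is (t → (s → s)); result (s → (e → (s → ((e → s) → s)))).
[[Y [[r f] Q]] X]: (s → (e → (s → ((e → s) → s)))) with (t → (s → t)) — neither is a function whose domain matches the other; composition fails here.

ill-typed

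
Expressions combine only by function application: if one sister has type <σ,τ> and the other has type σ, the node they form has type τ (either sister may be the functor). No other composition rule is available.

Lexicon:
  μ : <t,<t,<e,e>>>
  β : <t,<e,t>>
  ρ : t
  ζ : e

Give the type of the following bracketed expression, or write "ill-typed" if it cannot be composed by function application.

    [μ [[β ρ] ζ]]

[β ρ]: functor β : <t,<e,t>>, argument ρ : t; result <e,t>.
[[β ρ] ζ]: functor [β ρ] : <e,t>, argument ζ : e; result t.
[μ [[β ρ] ζ]]: functor μ : <t,<t,<e,e>>>, argument [[β ρ] ζ] : t; result <t,<e,e>>.

<t,<e,e>>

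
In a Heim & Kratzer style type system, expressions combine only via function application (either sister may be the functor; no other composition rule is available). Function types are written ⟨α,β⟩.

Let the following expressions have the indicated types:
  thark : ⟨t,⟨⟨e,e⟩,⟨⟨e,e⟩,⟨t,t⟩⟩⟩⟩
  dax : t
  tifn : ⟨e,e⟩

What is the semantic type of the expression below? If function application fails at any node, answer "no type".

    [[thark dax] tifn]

At [thark dax], thark : ⟨t,⟨⟨e,e⟩,⟨⟨e,e⟩,⟨t,t⟩⟩⟩⟩ takes dax : t, giving ⟨⟨e,e⟩,⟨⟨e,e⟩,⟨t,t⟩⟩⟩.
At [[thark dax] tifn], [thark dax] : ⟨⟨e,e⟩,⟨⟨e,e⟩,⟨t,t⟩⟩⟩ takes tifn : ⟨e,e⟩, giving ⟨⟨e,e⟩,⟨t,t⟩⟩.

⟨⟨e,e⟩,⟨t,t⟩⟩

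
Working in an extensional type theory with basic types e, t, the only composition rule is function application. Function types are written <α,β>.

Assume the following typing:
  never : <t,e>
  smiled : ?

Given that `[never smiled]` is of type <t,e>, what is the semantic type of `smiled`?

<<t,e>,<t,e>>

For [never smiled] to have type <t,e> with never of type <t,e>, smiled must be the function: smiled : <<t,e>,<t,e>>.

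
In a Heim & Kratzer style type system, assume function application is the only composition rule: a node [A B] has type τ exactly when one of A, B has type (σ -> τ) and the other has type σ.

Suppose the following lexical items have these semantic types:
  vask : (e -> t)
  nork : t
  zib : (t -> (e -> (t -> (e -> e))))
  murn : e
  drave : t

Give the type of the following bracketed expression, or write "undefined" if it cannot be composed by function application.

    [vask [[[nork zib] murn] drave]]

At [nork zib], zib : (t -> (e -> (t -> (e -> e)))) takes nork : t, giving (e -> (t -> (e -> e))).
At [[nork zib] murn], [nork zib] : (e -> (t -> (e -> e))) takes murn : e, giving (t -> (e -> e)).
At [[[nork zib] murn] drave], [[nork zib] murn] : (t -> (e -> e)) takes drave : t, giving (e -> e).
[vask [[[nork zib] murn] drave]]: (e -> t) and (e -> e) cannot combine by function application — type clash.

undefined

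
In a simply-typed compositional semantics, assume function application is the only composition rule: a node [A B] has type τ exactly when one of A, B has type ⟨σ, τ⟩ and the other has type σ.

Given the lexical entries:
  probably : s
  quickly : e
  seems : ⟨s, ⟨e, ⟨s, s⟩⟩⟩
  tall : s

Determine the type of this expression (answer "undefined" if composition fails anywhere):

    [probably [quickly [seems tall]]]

s

At [seems tall], seems : ⟨s, ⟨e, ⟨s, s⟩⟩⟩ takes tall : s, giving ⟨e, ⟨s, s⟩⟩.
At [quickly [seems tall]], [seems tall] : ⟨e, ⟨s, s⟩⟩ takes quickly : e, giving ⟨s, s⟩.
At [probably [quickly [seems tall]]], [quickly [seems tall]] : ⟨s, s⟩ takes probably : s, giving s.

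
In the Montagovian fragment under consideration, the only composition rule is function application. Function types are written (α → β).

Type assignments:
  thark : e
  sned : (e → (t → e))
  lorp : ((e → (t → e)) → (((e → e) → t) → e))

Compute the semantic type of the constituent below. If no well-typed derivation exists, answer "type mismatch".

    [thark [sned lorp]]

[sned lorp]: lorp is ((e → (t → e)) → (((e → e) → t) → e)), sned is (e → (t → e)); result (((e → e) → t) → e).
[thark [sned lorp]]: e with (((e → e) → t) → e) — neither is a function whose domain matches the other; composition fails here.

type mismatch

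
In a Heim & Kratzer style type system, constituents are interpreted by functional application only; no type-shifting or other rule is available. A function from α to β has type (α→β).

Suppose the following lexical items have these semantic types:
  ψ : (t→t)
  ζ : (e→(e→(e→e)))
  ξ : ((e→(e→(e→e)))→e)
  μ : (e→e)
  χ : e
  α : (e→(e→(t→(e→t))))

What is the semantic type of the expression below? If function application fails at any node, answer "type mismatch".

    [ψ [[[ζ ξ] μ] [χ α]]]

type mismatch

At [ζ ξ], ξ : ((e→(e→(e→e)))→e) takes ζ : (e→(e→(e→e))), giving e.
At [[ζ ξ] μ], μ : (e→e) takes [ζ ξ] : e, giving e.
At [χ α], α : (e→(e→(t→(e→t)))) takes χ : e, giving (e→(t→(e→t))).
At [[[ζ ξ] μ] [χ α]], [χ α] : (e→(t→(e→t))) takes [[ζ ξ] μ] : e, giving (t→(e→t)).
At [ψ [[[ζ ξ] μ] [χ α]]]: neither (t→t) nor (t→(e→t)) can take the other as argument; the node is ill-typed.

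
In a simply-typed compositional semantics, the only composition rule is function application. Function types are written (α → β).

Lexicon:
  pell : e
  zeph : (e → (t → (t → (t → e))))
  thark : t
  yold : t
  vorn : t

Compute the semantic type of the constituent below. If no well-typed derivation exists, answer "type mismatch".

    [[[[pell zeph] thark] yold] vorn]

e

[pell zeph]: functor zeph : (e → (t → (t → (t → e)))), argument pell : e; result (t → (t → (t → e))).
[[pell zeph] thark]: functor [pell zeph] : (t → (t → (t → e))), argument thark : t; result (t → (t → e)).
[[[pell zeph] thark] yold]: functor [[pell zeph] thark] : (t → (t → e)), argument yold : t; result (t → e).
[[[[pell zeph] thark] yold] vorn]: functor [[[pell zeph] thark] yold] : (t → e), argument vorn : t; result e.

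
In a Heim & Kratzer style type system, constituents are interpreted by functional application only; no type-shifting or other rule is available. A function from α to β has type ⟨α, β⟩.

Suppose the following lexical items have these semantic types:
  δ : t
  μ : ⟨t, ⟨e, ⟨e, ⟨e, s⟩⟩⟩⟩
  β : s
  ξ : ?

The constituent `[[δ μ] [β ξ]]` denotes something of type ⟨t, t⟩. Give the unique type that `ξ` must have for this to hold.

⟨s, ⟨⟨e, ⟨e, ⟨e, s⟩⟩⟩, ⟨t, t⟩⟩⟩

[[δ μ] [β ξ]] is required to be ⟨t, t⟩. [δ μ] : ⟨e, ⟨e, ⟨e, s⟩⟩⟩ cannot yield ⟨t, t⟩ as functor, so [β ξ] : ⟨⟨e, ⟨e, ⟨e, s⟩⟩⟩, ⟨t, t⟩⟩.
[β ξ] is required to be ⟨⟨e, ⟨e, ⟨e, s⟩⟩⟩, ⟨t, t⟩⟩. β : s cannot yield ⟨⟨e, ⟨e, ⟨e, s⟩⟩⟩, ⟨t, t⟩⟩ as functor, so ξ : ⟨s, ⟨⟨e, ⟨e, ⟨e, s⟩⟩⟩, ⟨t, t⟩⟩⟩.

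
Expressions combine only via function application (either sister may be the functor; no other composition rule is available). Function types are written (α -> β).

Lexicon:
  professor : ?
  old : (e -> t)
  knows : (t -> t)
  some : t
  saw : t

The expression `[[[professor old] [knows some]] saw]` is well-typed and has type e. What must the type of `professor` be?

[[[professor old] [knows some]] saw] is required to be e. saw : t cannot yield e as functor, so [[professor old] [knows some]] : (t -> e).
[[professor old] [knows some]] is required to be (t -> e). [knows some] : t cannot yield (t -> e) as functor, so [professor old] : (t -> (t -> e)).
[professor old] is required to be (t -> (t -> e)). old : (e -> t) cannot yield (t -> (t -> e)) as functor, so professor : ((e -> t) -> (t -> (t -> e))).

((e -> t) -> (t -> (t -> e)))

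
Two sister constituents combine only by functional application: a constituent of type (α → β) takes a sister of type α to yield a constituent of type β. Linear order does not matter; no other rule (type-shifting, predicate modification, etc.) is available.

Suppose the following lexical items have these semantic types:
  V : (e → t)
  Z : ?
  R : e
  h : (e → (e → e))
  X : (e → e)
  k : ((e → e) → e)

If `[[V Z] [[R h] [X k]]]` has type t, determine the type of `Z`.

At [[V Z] [[R h] [X k]]] (required: t): [[R h] [X k]] is e, which is not a function with range t; hence [V Z] is the functor — type (e → t).
At [V Z] (required: (e → t)): V is (e → t), which is not a function with range (e → t); hence Z is the functor — type ((e → t) → (e → t)).

((e → t) → (e → t))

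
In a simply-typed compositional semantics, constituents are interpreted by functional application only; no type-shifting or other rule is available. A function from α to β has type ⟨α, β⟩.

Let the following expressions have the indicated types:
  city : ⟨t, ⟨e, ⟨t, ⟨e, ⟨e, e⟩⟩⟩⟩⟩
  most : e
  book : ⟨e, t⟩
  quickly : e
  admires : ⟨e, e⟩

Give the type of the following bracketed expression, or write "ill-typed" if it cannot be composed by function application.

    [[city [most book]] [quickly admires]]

⟨t, ⟨e, ⟨e, e⟩⟩⟩

At [most book], book : ⟨e, t⟩ takes most : e, giving t.
At [city [most book]], city : ⟨t, ⟨e, ⟨t, ⟨e, ⟨e, e⟩⟩⟩⟩⟩ takes [most book] : t, giving ⟨e, ⟨t, ⟨e, ⟨e, e⟩⟩⟩⟩.
At [quickly admires], admires : ⟨e, e⟩ takes quickly : e, giving e.
At [[city [most book]] [quickly admires]], [city [most book]] : ⟨e, ⟨t, ⟨e, ⟨e, e⟩⟩⟩⟩ takes [quickly admires] : e, giving ⟨t, ⟨e, ⟨e, e⟩⟩⟩.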